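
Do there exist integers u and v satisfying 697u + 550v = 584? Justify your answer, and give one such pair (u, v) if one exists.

697 and 550 are coprime, so 697u + 550v ranges over all of ℤ.
Run the Euclidean algorithm on 697 and 550: 697 = 1·550 + 147, 550 = 3·147 + 109, 147 = 1·109 + 38, 109 = 2·38 + 33, 38 = 1·33 + 5, 33 = 6·5 + 3, 5 = 1·3 + 2, 3 = 1·2 + 1, 2 = 2·1 + 0.
Working back up the chain: 1 = 3 − 1·2 = 3 − (5 − 1·3) = −5 + 2·3 = −5 + 2·(33 − 6·5) = 2·33 − 13·5 = 2·33 − 13·(38 − 1·33) = −13·38 + 15·33 = −13·38 + 15·(109 − 2·38) = 15·109 − 43·38 = 15·109 − 43·(147 − 1·109) = −43·147 + 58·109 = −43·147 + 58·(550 − 3·147) = 58·550 − 217·147 = 58·550 − 217·(697 − 1·550) = −217·697 + 275·550. So 697·(-217) + 550·275 = 1.
Times 584: 697·(-126728) + 550·160600 = 584, so (-126728, 160600) solves it.
The general solution is u = -126728 + 550k, v = 160600 − 697k; taking k = 231 gives the smaller pair u = 322, v = -407.
Indeed 697·322 + 550·(-407) = 224434 − 223850 = 584.

u = 322, v = -407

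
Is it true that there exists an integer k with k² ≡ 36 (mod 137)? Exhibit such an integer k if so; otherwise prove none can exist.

Take k = 6. Then 6² = 36, and since 0 ≤ 36 < 137 this is already reduced: 6² ≡ 36 (mod 137).

k = 6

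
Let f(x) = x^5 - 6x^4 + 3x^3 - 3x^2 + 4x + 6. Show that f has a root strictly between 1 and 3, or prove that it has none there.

f(1) = 5 and f(3) = -171, which have opposite signs.
Since f is a polynomial it is continuous on [1, 3].
By the Intermediate Value Theorem, f takes the value 0 somewhere in the open interval.

Yes, f has a root in the interval.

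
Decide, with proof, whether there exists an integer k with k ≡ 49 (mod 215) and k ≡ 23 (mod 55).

There is no such integer.

Reduce both congruences modulo 5, which divides 215 and 55: they say k ≡ 49 (mod 5) and k ≡ 23 (mod 5).
However 49 ≡ 4 and 23 ≡ 3 (mod 5), and 4 ≠ 3.
Hence the system has no solution.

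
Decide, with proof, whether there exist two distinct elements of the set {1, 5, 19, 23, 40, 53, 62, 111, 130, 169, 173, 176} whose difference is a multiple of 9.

Reduce each element mod 9: 1↦1, 5↦5, 19↦1, 23↦5, 40↦4, 53↦8, 62↦8, 111↦3, 130↦4, 169↦7, 173↦2, 176↦5. The residue 1 repeats (at 1 and 19), and 19 − 1 = 18 = 2·9.

The pair (1, 19) works.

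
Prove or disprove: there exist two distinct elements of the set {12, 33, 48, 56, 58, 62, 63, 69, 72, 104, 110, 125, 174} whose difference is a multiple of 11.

Yes: 12 and 56.

Both 12 and 56 leave remainder 1 on division by 11; their difference 44 = 4·11 is a multiple of 11.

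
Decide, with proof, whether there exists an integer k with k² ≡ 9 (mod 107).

Take k = 104. Then 104² = 10816 = 101·107 + 9, so 104² ≡ 9 (mod 107).

k = 104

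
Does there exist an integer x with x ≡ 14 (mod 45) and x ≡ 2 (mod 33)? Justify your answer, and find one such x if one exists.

x = 464

gcd(45, 33) = 3. A simultaneous solution exists iff 14 ≡ 2 (mod 3); here 14 mod 3 = 2 = 2 mod 3, so it does.
Write x = 14 + 45t. Then 45t ≡ 2 − 14 ≡ 21 (mod 33); dividing through by 3 gives 15t ≡ 7 (mod 11).
15 ≡ 4 (mod 11), so this reads 4t ≡ 7 (mod 11). To invert 4 modulo 11: 11 = 2·4 + 3, 4 = 1·3 + 1, 3 = 3·1 + 0, and unwinding, 1 = 4 − 1·3 = 4 − (11 − 2·4) = −11 + 3·4. Thus 4⁻¹ ≡ 3 (mod 11).
Multiplying by 3: t ≡ 3·7 = 21 ≡ 10 (mod 11).
Then x = 14 + 45·10 = 464.
Verify: 464 = 10·45 + 14 and 464 = 14·33 + 2. ✓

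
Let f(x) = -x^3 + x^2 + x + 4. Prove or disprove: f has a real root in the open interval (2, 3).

Yes, f has a root in the interval.

f(2) = 2 and f(3) = -11, which have opposite signs.
f is continuous everywhere (it is a polynomial), in particular on [2, 3].
By the Intermediate Value Theorem f must vanish at some point of (2, 3).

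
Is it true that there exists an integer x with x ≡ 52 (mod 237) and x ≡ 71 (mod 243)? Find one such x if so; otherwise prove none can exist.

There is no such integer.

Reduce both congruences modulo 3, which divides 237 and 243: they say x ≡ 52 (mod 3) and x ≡ 71 (mod 3).
But 52 mod 3 = 1 while 71 mod 3 = 2, a contradiction.
So no integer satisfies both congruences.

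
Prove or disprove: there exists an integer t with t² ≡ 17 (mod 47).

Take t = 39. Then 39² = 1521 = 32·47 + 17, so 39² ≡ 17 (mod 47).

t = 39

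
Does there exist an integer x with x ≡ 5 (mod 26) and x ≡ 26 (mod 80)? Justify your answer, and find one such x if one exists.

No such integer exists.

Reduce both congruences modulo 2, which divides 26 and 80: they say x ≡ 5 (mod 2) and x ≡ 26 (mod 2).
But 5 mod 2 = 1 while 26 mod 2 = 0, a contradiction.
So no integer satisfies both congruences.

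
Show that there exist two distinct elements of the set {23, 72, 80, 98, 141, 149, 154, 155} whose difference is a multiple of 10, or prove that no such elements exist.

There is no such pair.

Residues mod 10: 23↦3, 72↦2, 80↦0, 98↦8, 141↦1, 149↦9, 154↦4, 155↦5.
No residue repeats among the 8 elements, so no pair has difference ≡ 0 (mod 10).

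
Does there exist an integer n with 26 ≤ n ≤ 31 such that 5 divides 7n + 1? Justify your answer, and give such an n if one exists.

n = 27

At n = 26 the value 183 is not a multiple of 5. At n = 27 we get 7·27 + 1 = 190, and 190 = 5·38.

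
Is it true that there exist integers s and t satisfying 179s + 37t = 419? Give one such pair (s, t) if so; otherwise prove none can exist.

s = 35, t = -158

Since gcd(179, 37) = 1, every integer is an integer combination of 179 and 37.
Run the Euclidean algorithm on 179 and 37: 179 = 4·37 + 31, 37 = 1·31 + 6, 31 = 5·6 + 1, 6 = 6·1 + 0.
Unwinding: 1 = 31 − 5·6 = 31 − 5·(37 − 1·31) = −5·37 + 6·31 = −5·37 + 6·(179 − 4·37) = 6·179 − 29·37, i.e. 179·6 + 37·(-29) = 1.
Times 419: 179·2514 + 37·(-12151) = 419, so (2514, -12151) solves it.
Subtracting 67·37 from s and adding 67·179 to t gives the tidier solution (35, -158).
Indeed 179·35 + 37·(-158) = 6265 − 5846 = 419.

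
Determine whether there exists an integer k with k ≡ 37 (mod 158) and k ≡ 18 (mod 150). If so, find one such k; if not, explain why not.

Both moduli are multiples of 2 = gcd(158, 150), so any solution would satisfy k ≡ 37 and k ≡ 18 modulo 2 simultaneously.
But 37 mod 2 = 1 while 18 mod 2 = 0, a contradiction.
Hence the system has no solution.

No, no such integer exists.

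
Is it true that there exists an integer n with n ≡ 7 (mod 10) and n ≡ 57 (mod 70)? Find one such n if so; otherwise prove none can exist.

gcd(10, 70) = 10. A simultaneous solution exists iff 7 ≡ 57 (mod 10); here 7 mod 10 = 7 = 57 mod 10, so it does.
Step through n = 7, 7 + 10, 7 + 2·10, …: the values 7, 17, 27, 37, 47, 57 reduce mod 70 to 7, 17, 27, 37, 47, 57. The value 57 hits 57.
Indeed 57 ≡ 7 (mod 10) and 57 ≡ 57 (mod 70).

n = 57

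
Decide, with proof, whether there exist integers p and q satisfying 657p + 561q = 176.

gcd(657, 561) = 3, so every integer of the form 657p + 561q is a multiple of 3.
However 176 leaves remainder 2 on division by 3.
So the equation is unsolvable over ℤ.

There are no such integers.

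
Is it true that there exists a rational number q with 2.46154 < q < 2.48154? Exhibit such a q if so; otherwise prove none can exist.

Look for a denominator N such that an integer falls strictly between N·2.46154 and N·2.48154. N = 15 works: 15·2.46154 = 36.92310 < 37 < 37.22310 = 15·2.48154.
Dividing back, 2.46154 < 37/15 < 2.48154, and 37/15 is rational.

q = 37/15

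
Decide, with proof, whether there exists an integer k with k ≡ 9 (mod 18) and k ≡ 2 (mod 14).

No, no such integer exists.

gcd(18, 14) = 2. If k ≡ 9 (mod 18) and k ≡ 2 (mod 14), then k ≡ 9 (mod 2) and k ≡ 2 (mod 2).
However 9 ≡ 1 and 2 ≡ 0 (mod 2), and 1 ≠ 0.
So no integer satisfies both congruences.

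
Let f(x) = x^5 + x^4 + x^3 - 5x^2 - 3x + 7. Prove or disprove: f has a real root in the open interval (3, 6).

No such root exists.

f(3) = 304 and f(6) = 9097, both positive, so a sign-change argument is unavailable; we show f keeps this sign on the whole interval.
Substitute x = 3 + u, where 0 < u < 3 on the interval. Expanding, f(3 + u) = u^5 + 16u^4 + 103u^3 + 328u^2 + 507u + 304.
The nonzero coefficients here are all positive, so for u > 0 every term is positive (or zero), and the constant term 304 is strictly positive.
Therefore f(x) > 0 throughout (3, 6), and f has no zero there.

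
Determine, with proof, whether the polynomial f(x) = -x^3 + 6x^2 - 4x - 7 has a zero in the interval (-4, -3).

No.

The endpoint values f(-4) = 169 and f(-3) = 86 are both positive. Claim: f(x) > 0 for every x in (-4, -3).
Shift to the endpoint -3: with x = -3 − u (0 < u < 1), one computes f(-3 − u) = u^3 + 15u^2 + 67u + 86.
The nonzero coefficients here are all positive, so for u > 0 every term is positive (or zero), and the constant term 86 is strictly positive.
Therefore f(x) > 0 throughout (-4, -3), and f has no zero there.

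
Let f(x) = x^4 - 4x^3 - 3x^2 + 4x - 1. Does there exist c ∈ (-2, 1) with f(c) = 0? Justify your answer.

f(-2) = 27 and f(1) = -3, which have opposite signs.
Since f is a polynomial it is continuous on [-2, 1].
The Intermediate Value Theorem then guarantees some c ∈ (-2, 1) with f(c) = 0.

Yes, f has a root in the interval.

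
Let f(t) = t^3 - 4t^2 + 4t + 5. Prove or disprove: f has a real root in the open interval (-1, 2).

Yes, f has a root in the interval.

f(-1) = -4 and f(2) = 5, which have opposite signs.
As a polynomial, f is continuous on every closed interval.
By the Intermediate Value Theorem, f takes the value 0 somewhere in the open interval.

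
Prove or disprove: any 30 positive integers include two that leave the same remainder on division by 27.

Yes.

There are exactly 27 possible remainders on division by 27.
With 30 integers and only 27 classes, the pigeonhole principle forces two of them, say a and b, into the same class.
So a and b have equal remainders mod 27, which is exactly what was to be shown.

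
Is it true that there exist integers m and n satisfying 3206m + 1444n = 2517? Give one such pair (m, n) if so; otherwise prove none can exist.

No, no such integers exist.

Both 3206 and 1444 are divisible by gcd(3206, 1444) = 2, hence so is any combination 3206m + 1444n.
However 2517 leaves remainder 1 on division by 2.
Hence no integers m, n satisfy the equation.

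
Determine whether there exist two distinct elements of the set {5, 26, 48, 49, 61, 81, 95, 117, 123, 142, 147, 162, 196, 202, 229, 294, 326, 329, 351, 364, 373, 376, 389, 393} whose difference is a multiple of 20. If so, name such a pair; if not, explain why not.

26 and 326 are such a pair.

Both 26 and 326 leave remainder 6 on division by 20; their difference 300 = 15·20 is a multiple of 20.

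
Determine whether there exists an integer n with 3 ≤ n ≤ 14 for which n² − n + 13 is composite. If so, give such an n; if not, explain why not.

At n = 12: 12² − 12 + 13 = 145 = 5·29, which is composite.

n = 12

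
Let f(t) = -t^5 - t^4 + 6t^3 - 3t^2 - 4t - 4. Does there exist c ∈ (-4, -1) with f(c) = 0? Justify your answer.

f(-4) = 348 and f(-1) = -9, which have opposite signs.
As a polynomial, f is continuous on every closed interval.
So by the Intermediate Value Theorem there is a c strictly between -4 and -1 with f(c) = 0.

Yes, f has a root in the interval.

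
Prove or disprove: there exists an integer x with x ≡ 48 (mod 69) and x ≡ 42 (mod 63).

x = 1428

Here gcd(69, 63) = 3, and both 48 and 42 leave remainder 0 mod 3, so the system is consistent.
Write x = 48 + 69t. Then 69t ≡ 42 − 48 ≡ 57 (mod 63); dividing through by 3 gives 23t ≡ 19 (mod 21).
23 ≡ 2 (mod 21), so this reads 2t ≡ 19 (mod 21). Note 2·11 = 22 ≡ 1 (mod 21) (as 22 − 1 = 1·21), so 2⁻¹ ≡ 11.
Therefore t ≡ 11·19 = 209 ≡ 20 (mod 21).
Then x = 48 + 69·20 = 1428.
Check: 1428 mod 69 = 48, 1428 mod 63 = 42. ✓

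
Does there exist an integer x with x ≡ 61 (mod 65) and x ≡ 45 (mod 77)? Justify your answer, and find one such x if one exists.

x = 1816

Since 65 and 77 share no common factor, CRT says the pair of congruences has a solution (unique mod 5005).
Any solution of the first congruence is x = 61 + 65t; substituting into the second, 65t ≡ 45 − 61 ≡ 61 (mod 77).
Since 65·32 = 2080 = 27·77 + 1, the inverse of 65 mod 77 is 32.
Therefore t ≡ 32·61 = 1952 ≡ 27 (mod 77).
With t = 27: x = 61 + 65·27 = 1816.
Check: 1816 mod 65 = 61, 1816 mod 77 = 45. ✓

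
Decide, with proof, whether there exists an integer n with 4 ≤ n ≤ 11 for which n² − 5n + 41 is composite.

n = 7

At n = 7: 7² − 5·7 + 41 = 55 = 5·11, which is composite.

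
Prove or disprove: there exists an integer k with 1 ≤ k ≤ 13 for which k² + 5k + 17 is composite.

At k = 8: 8² + 5·8 + 17 = 121 = 11·11, which is composite.

k = 8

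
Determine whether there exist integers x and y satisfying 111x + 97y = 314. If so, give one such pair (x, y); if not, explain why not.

x = 64, y = -70

Since gcd(111, 97) = 1, every integer is an integer combination of 111 and 97.
Dividing repeatedly: 111 = 1·97 + 14, 97 = 6·14 + 13, 14 = 1·13 + 1, 13 = 13·1 + 0.
Unwinding: 1 = 14 − 1·13 = 14 − (97 − 6·14) = −97 + 7·14 = −97 + 7·(111 − 1·97) = 7·111 − 8·97, i.e. 111·7 + 97·(-8) = 1.
Multiplying through by 314: x = 7·314 = 2198, y = (-8)·314 = -2512 is a solution.
Subtracting 22·97 from x and adding 22·111 to y gives the tidier solution (64, -70).
Check: 111·64 + 97·(-70) = 7104 − 6790 = 314. ✓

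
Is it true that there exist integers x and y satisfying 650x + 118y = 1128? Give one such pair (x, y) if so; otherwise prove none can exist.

x = 7, y = -29

gcd(650, 118) = 2, and 2 divides 1128, so integer solutions exist.
Dividing through by 2 reduces the equation to 325x + 59y = 564.
Run the Euclidean algorithm on 325 and 59: 325 = 5·59 + 30, 59 = 1·30 + 29, 30 = 1·29 + 1, 29 = 29·1 + 0.
Unwinding: 1 = 30 − 1·29 = 30 − (59 − 1·30) = −59 + 2·30 = −59 + 2·(325 − 5·59) = 2·325 − 11·59, i.e. 325·2 + 59·(-11) = 1.
Scaling by 564 gives the particular solution (x, y) = (1128, -6204).
The general solution is x = 1128 + 59k, y = -6204 − 325k; taking k = -19 gives the smaller pair x = 7, y = -29.
Indeed 650·7 + 118·(-29) = 4550 − 3422 = 1128.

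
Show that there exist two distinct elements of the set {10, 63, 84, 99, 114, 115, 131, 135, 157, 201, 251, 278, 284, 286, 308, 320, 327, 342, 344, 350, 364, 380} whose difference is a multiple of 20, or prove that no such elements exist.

10 mod 20 = 10 and 350 mod 20 = 10, so 350 − 10 = 340 = 17·20.

10 and 350 are such a pair.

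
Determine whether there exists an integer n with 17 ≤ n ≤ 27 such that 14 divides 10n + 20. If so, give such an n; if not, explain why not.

n = 19 works, since 10·19 + 20 = 210 = 15·14.

n = 19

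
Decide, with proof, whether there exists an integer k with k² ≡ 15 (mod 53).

Take k = 42. Then 42² = 1764 = 33·53 + 15, so 42² ≡ 15 (mod 53).

k = 42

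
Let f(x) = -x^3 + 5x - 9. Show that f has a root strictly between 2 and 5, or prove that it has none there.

f(2) = -7 and f(5) = -109, both negative, so a sign-change argument is unavailable; we show f keeps this sign on the whole interval.
Substitute x = 2 + u, where 0 < u < 3 on the interval. Expanding, f(2 + u) = -u^3 - 6u^2 - 7u - 7.
The nonzero coefficients here are all negative, so for u > 0 every term is negative (or zero), and the constant term -7 is strictly negative.
Therefore f(x) < 0 throughout (2, 5), and f has no zero there.

f has no root in that interval.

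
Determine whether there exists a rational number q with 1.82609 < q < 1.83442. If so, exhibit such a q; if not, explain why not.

Scale by 6: the interval becomes (10.95654, 11.00652), which contains the integer 11.
Dividing back, 1.82609 < 11/6 < 1.83442, and 11/6 is rational.

q = 11/6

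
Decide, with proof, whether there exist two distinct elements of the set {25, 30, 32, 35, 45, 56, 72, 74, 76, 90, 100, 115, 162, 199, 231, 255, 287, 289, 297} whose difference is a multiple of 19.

No such pair exists.

Residues mod 19: 25↦6, 30↦11, 32↦13, 35↦16, 45↦7, 56↦18, 72↦15, 74↦17, 76↦0, 90↦14, 100↦5, 115↦1, 162↦10, 199↦9, 231↦3, 255↦8, 287↦2, 289↦4, 297↦12.
All 19 residues are distinct, so no two elements differ by a multiple of 19.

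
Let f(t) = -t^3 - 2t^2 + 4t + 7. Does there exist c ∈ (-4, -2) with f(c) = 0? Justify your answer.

f(-4) = 23 and f(-2) = -1, which have opposite signs.
Since f is a polynomial it is continuous on [-4, -2].
So by the Intermediate Value Theorem there is a c strictly between -4 and -2 with f(c) = 0.

Such a root exists.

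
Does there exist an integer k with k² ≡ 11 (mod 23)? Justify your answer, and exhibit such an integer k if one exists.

23 is prime, so by Euler's criterion 11 is a square mod 23 iff 11^((23−1)/2) = 11^11 ≡ 1 (mod 23).
Repeated squaring mod 23: 11^2 = 121 ≡ 6; 11^4 ≡ 6² = 36 ≡ 13; 11^8 ≡ 13² = 169 ≡ 8.
Since 11 = 8 + 2 + 1, 11^11 ≡ 8 · 6 · 11; multiplying out mod 23: 8·6 = 48 ≡ 2, then 2·11 = 22 ≡ 22. Thus 11^11 ≡ 22 ≡ −1 (mod 23).
The value −1 means 11 is a non-residue modulo 23, so k² ≡ 11 (mod 23) is impossible.

No such integer exists.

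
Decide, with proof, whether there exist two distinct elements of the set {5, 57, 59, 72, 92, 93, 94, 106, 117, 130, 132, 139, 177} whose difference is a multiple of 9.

Yes: 5 and 59.

5 mod 9 = 5 and 59 mod 9 = 5, so 59 − 5 = 54 = 6·9.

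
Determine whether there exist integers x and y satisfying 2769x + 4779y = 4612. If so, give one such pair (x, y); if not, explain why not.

Both 2769 and 4779 are divisible by gcd(2769, 4779) = 3, hence so is any combination 2769x + 4779y.
However 4612 leaves remainder 1 on division by 3.
Hence no integers x, y satisfy the equation.

There are no such integers.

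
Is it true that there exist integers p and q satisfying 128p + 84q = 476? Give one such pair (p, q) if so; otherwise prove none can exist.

p = 7, q = -5

Since gcd(128, 84) = 4 and 476 = 4·119, Bézout's identity guarantees a solution.
Dividing through by 4 reduces the equation to 32p + 21q = 119.
Dividing repeatedly: 32 = 1·21 + 11, 21 = 1·11 + 10, 11 = 1·10 + 1, 10 = 10·1 + 0.
Unwinding: 1 = 11 − 1·10 = 11 − (21 − 1·11) = −21 + 2·11 = −21 + 2·(32 − 1·21) = 2·32 − 3·21, i.e. 32·2 + 21·(-3) = 1.
Times 119: 32·238 + 21·(-357) = 119, so (238, -357) solves it.
The general solution is p = 238 + 21k, q = -357 − 32k; taking k = -11 gives the smaller pair p = 7, q = -5.
Check: 128·7 + 84·(-5) = 896 − 420 = 476. ✓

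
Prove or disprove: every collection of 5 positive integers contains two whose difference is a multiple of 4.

Yes.

There are exactly 4 possible remainders on division by 4.
Since 5 > 4, two of the 5 integers must share a residue class by the pigeonhole principle; call them a and b.
Equal remainders mean a − b ≡ 0 (mod 4), so 4 divides their difference.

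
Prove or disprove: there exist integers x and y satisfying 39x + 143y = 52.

Every value of 39x + 143y is a multiple of gcd(39, 143) = 13; since 13 ∣ 52, solutions exist.
Dividing through by 13 reduces the equation to 3x + 11y = 4.
Run the Euclidean algorithm on 11 and 3: 11 = 3·3 + 2, 3 = 1·2 + 1, 2 = 2·1 + 0.
Back-substituting, 1 = 3 − 1·2 = 3 − (11 − 3·3) = −11 + 4·3; that is, 3·4 + 11·(-1) = 1.
Scaling by 4 gives the particular solution (x, y) = (16, -4).
Subtracting 1·11 from x and adding 1·3 to y gives the tidier solution (5, -1).
Indeed 39·5 + 143·(-1) = 195 − 143 = 52.

x = 5, y = -1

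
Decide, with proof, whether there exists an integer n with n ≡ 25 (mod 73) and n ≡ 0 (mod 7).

gcd(73, 7) = 1, so the Chinese Remainder Theorem guarantees exactly one residue class mod 511 satisfying both.
Any solution of the first congruence is n = 25 + 73t; substituting into the second, 73t ≡ 0 − 25 ≡ 3 (mod 7).
73 ≡ 3 (mod 7), so this reads 3t ≡ 3 (mod 7). Invert 3 mod 7 by the Euclidean algorithm: 7 = 2·3 + 1, 3 = 3·1 + 0; back-substituting, 1 = 7 − 2·3. Hence 3·(-2) ≡ 1, so 3⁻¹ ≡ -2 ≡ 5 (mod 7).
Therefore t ≡ 5·3 = 15 ≡ 1 (mod 7).
Taking t = 1 gives n = 25 + 73·1 = 98.
Check: 98 mod 73 = 25, 98 mod 7 = 0. ✓

n = 98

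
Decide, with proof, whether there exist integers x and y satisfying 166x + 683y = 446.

Since gcd(166, 683) = 1, every integer is an integer combination of 166 and 683.
Run the Euclidean algorithm on 683 and 166: 683 = 4·166 + 19, 166 = 8·19 + 14, 19 = 1·14 + 5, 14 = 2·5 + 4, 5 = 1·4 + 1, 4 = 4·1 + 0.
Back-substituting, 1 = 5 − 1·4 = 5 − (14 − 2·5) = −14 + 3·5 = −14 + 3·(19 − 1·14) = 3·19 − 4·14 = 3·19 − 4·(166 − 8·19) = −4·166 + 35·19 = −4·166 + 35·(683 − 4·166) = 35·683 − 144·166; that is, 166·(-144) + 683·35 = 1.
Times 446: 166·(-64224) + 683·15610 = 446, so (-64224, 15610) solves it.
Adding 95·683 to x and subtracting 95·166 from y gives the tidier solution (661, -160).
Check: 166·661 + 683·(-160) = 109726 − 109280 = 446. ✓

x = 661, y = -160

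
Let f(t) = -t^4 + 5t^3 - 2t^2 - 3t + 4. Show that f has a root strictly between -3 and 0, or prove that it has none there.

Yes, f has a root in the interval.

f(-3) = -221 and f(0) = 4, which have opposite signs.
f is continuous everywhere (it is a polynomial), in particular on [-3, 0].
By the Intermediate Value Theorem f must vanish at some point of (-3, 0).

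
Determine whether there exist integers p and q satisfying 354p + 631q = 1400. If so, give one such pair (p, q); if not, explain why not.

p = 610, q = -340

354 and 631 are coprime, so 354p + 631q ranges over all of ℤ.
Dividing repeatedly: 631 = 1·354 + 277, 354 = 1·277 + 77, 277 = 3·77 + 46, 77 = 1·46 + 31, 46 = 1·31 + 15, 31 = 2·15 + 1, 15 = 15·1 + 0.
Working back up the chain: 1 = 31 − 2·15 = 31 − 2·(46 − 1·31) = −2·46 + 3·31 = −2·46 + 3·(77 − 1·46) = 3·77 − 5·46 = 3·77 − 5·(277 − 3·77) = −5·277 + 18·77 = −5·277 + 18·(354 − 1·277) = 18·354 − 23·277 = 18·354 − 23·(631 − 1·354) = −23·631 + 41·354. So 354·41 + 631·(-23) = 1.
Multiplying through by 1400: p = 41·1400 = 57400, q = (-23)·1400 = -32200 is a solution.
Subtracting 90·631 from p and adding 90·354 to q gives the tidier solution (610, -340).
Indeed 354·610 + 631·(-340) = 215940 − 214540 = 1400.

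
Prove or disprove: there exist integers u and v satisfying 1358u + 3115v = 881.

Any value of 1358u + 3115v is a multiple of gcd(1358, 3115) = 7.
But 881 = 7·125 + 6, so 7 ∤ 881.
Hence no integers u, v satisfy the equation.

There are no such integers.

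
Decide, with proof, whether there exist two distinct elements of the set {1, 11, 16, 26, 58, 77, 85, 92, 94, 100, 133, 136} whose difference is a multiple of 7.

1 and 85 are such a pair.

Both 1 and 85 leave remainder 1 on division by 7; their difference 84 = 12·7 is a multiple of 7.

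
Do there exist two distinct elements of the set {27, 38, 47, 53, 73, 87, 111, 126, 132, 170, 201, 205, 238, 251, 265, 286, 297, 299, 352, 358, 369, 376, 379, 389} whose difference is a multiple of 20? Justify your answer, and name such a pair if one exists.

The pair (27, 47) works.

Both 27 and 47 leave remainder 7 on division by 20; their difference 20 = 1·20 is a multiple of 20.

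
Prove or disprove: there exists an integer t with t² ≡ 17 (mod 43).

Take t = 24. Then 24² = 576 = 13·43 + 17, so 24² ≡ 17 (mod 43).

t = 24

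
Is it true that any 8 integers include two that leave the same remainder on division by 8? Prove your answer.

No; for instance {35, 36, 37, 38, 39, 40, 41, 42} is a counterexample.

Take the 8 consecutive integers 35, 36, …, 42: their residues mod 8 are all distinct because 8 ≤ 8.
Hence this collection has no pair with equal remainders mod 8, disproving the claim.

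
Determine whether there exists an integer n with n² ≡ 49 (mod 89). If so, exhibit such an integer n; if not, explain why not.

Take n = 7. Then 7² = 49, and since 0 ≤ 49 < 89 this is already reduced: 7² ≡ 49 (mod 89).

n = 7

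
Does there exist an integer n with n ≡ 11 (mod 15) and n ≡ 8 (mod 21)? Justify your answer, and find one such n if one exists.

Here gcd(15, 21) = 3, and both 11 and 8 leave remainder 2 mod 3, so the system is consistent.
List candidates n ≡ 11 (mod 15): 11, 26, 41, 56, 71. Modulo 21 these are 11, 5, 20, 14, 8; 71 gives 8 as required.
Verify: 71 = 4·15 + 11 and 71 = 3·21 + 8. ✓

n = 71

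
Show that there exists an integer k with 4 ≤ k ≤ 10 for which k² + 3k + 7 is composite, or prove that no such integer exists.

At k = 8: 8² + 3·8 + 7 = 95 = 5·19, which is composite.

k = 8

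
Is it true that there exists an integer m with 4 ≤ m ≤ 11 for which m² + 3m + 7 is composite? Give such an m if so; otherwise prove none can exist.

At m = 8: 8² + 3·8 + 7 = 95 = 5·19, which is composite.

m = 8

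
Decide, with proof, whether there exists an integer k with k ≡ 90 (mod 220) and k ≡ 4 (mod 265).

No such integer exists.

Both moduli are multiples of 5 = gcd(220, 265), so any solution would satisfy k ≡ 90 and k ≡ 4 modulo 5 simultaneously.
However 90 ≡ 0 and 4 ≡ 4 (mod 5), and 0 ≠ 4.
So no integer satisfies both congruences.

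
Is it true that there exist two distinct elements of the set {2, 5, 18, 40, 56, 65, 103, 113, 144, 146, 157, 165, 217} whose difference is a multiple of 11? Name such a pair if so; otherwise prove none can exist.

18 and 40 are such a pair.

18 mod 11 = 7 and 40 mod 11 = 7, so 40 − 18 = 22 = 2·11.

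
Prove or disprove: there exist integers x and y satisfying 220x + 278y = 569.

gcd(220, 278) = 2, so every integer of the form 220x + 278y is a multiple of 2.
But 569 is not a multiple of 2 (it leaves remainder 1).
Hence no integers x, y satisfy the equation.

No, no such integers exist.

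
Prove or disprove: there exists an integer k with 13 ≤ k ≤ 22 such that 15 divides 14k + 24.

At k = 13, 14·13 + 24 = 206 ≡ 11 (mod 15), and each step in k adds 14, giving residues 11, 10, 9, 8, 7, 6, 5, 4, 3, 2 for k = 13, 14, …, 22.
Since 0 is absent from this list, 15 ∤ 14k + 24 for every k with 13 ≤ k ≤ 22.

There is no such integer k in that range.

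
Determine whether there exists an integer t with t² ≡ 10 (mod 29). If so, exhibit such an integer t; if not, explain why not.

No such integer exists.

Apply Euler's criterion with the prime 29: 10 is a quadratic residue iff 10^14 ≡ 1 (mod 29), and a non-residue iff it is ≡ −1.
Repeated squaring mod 29: 10^2 = 100 ≡ 13; 10^4 ≡ 13² = 169 ≡ 24; 10^8 ≡ 24² = 576 ≡ 25.
Since 14 = 8 + 4 + 2, 10^14 ≡ 25 · 24 · 13; multiplying out mod 29: 25·24 = 600 ≡ 20, then 20·13 = 260 ≡ 28. Thus 10^14 ≡ 28 ≡ −1 (mod 29).
By Euler's criterion 10 is a quadratic non-residue mod 29: no t satisfies t² ≡ 10 (mod 29).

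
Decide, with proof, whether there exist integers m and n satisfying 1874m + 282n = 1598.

m = 94, n = -619

Every value of 1874m + 282n is a multiple of gcd(1874, 282) = 2; since 2 ∣ 1598, solutions exist.
Dividing through by 2 reduces the equation to 937m + 141n = 799.
Dividing repeatedly: 937 = 6·141 + 91, 141 = 1·91 + 50, 91 = 1·50 + 41, 50 = 1·41 + 9, 41 = 4·9 + 5, 9 = 1·5 + 4, 5 = 1·4 + 1, 4 = 4·1 + 0.
Unwinding: 1 = 5 − 1·4 = 5 − (9 − 1·5) = −9 + 2·5 = −9 + 2·(41 − 4·9) = 2·41 − 9·9 = 2·41 − 9·(50 − 1·41) = −9·50 + 11·41 = −9·50 + 11·(91 − 1·50) = 11·91 − 20·50 = 11·91 − 20·(141 − 1·91) = −20·141 + 31·91 = −20·141 + 31·(937 − 6·141) = 31·937 − 206·141, i.e. 937·31 + 141·(-206) = 1.
Multiplying through by 799: m = 31·799 = 24769, n = (-206)·799 = -164594 is a solution.
Shifting by a multiple of (141, −937) keeps it a solution: m = 24769 − 175·141 = 94, n = -164594 + 175·937 = -619.
Indeed 1874·94 + 282·(-619) = 176156 − 174558 = 1598.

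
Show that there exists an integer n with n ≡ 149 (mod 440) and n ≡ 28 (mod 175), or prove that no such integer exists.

No such integer exists.

Reduce both congruences modulo 5, which divides 440 and 175: they say n ≡ 149 (mod 5) and n ≡ 28 (mod 5).
However 149 ≡ 4 and 28 ≡ 3 (mod 5), and 4 ≠ 3.
Therefore no such n exists.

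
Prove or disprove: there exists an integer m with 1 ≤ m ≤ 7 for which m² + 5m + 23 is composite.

No, no such integer m in that range exists.

The values for m = 1, 2, …, 7 are 29, 37, 47, 59, 73, 89, 107, and each of these is prime.
So no value in the range makes the expression composite.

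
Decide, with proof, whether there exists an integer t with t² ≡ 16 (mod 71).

t = 4

Take t = 4. Then 4² = 16, and since 0 ≤ 16 < 71 this is already reduced: 4² ≡ 16 (mod 71).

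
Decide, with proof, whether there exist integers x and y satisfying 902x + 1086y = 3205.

No such integers exist.

gcd(902, 1086) = 2, so every integer of the form 902x + 1086y is a multiple of 2.
But 3205 is not a multiple of 2 (it leaves remainder 1).
Hence no integers x, y satisfy the equation.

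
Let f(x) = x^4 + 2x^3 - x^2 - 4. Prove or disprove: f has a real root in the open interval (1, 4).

Such a root exists.

f(1) = -2 and f(4) = 364, which have opposite signs.
Since f is a polynomial it is continuous on [1, 4].
By the Intermediate Value Theorem f must vanish at some point of (1, 4).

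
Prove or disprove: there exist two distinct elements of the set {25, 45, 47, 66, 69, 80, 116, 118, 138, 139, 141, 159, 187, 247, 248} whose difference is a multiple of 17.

Two integers differ by a multiple of 17 exactly when they have the same residue mod 17. The residues are 25↦8, 45↦11, 47↦13, 66↦15, 69↦1, 80↦12, 116↦14, 118↦16, 138↦2, 139↦3, 141↦5, 159↦6, 187↦0, 247↦9, 248↦10.
These 15 residues are pairwise different, hence no difference of two elements is divisible by 17.

There is no such pair.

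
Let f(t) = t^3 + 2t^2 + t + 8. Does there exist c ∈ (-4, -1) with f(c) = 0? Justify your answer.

f(-4) = -28 and f(-1) = 8, which have opposite signs.
As a polynomial, f is continuous on every closed interval.
So by the Intermediate Value Theorem there is a c strictly between -4 and -1 with f(c) = 0.

Yes, f has a root in the interval.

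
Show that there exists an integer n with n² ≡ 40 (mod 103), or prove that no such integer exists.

No, no such integer exists.

Apply Euler's criterion with the prime 103: 40 is a quadratic residue iff 40^51 ≡ 1 (mod 103), and a non-residue iff it is ≡ −1.
Squaring successively (mod 103): 40^2 = 1600 ≡ 55; 40^4 ≡ 55² = 3025 ≡ 38; 40^8 ≡ 38² = 1444 ≡ 2; 40^16 ≡ 2² = 4 ≡ 4; 40^32 ≡ 4² = 16 ≡ 16.
Since 51 = 32 + 16 + 2 + 1, 40^51 ≡ 16 · 4 · 55 · 40; multiplying out mod 103: 16·4 = 64 ≡ 64, then 64·55 = 3520 ≡ 18, then 18·40 = 720 ≡ 102. Thus 40^51 ≡ 102 ≡ −1 (mod 103).
The value −1 means 40 is a non-residue modulo 103, so n² ≡ 40 (mod 103) is impossible.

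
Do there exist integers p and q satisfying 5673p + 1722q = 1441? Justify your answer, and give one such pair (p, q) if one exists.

Both 5673 and 1722 are divisible by gcd(5673, 1722) = 3, hence so is any combination 5673p + 1722q.
However 1441 leaves remainder 1 on division by 3.
Hence no integers p, q satisfy the equation.

No, no such integers exist.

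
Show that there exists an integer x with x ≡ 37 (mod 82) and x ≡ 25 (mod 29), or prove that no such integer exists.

x = 1185

Since 82 and 29 share no common factor, CRT says the pair of congruences has a solution (unique mod 2378).
Write x = 37 + 82t and require 37 + 82t ≡ 25 (mod 29), i.e. 82t ≡ 17 (mod 29).
82 ≡ 24 (mod 29), so this reads 24t ≡ 17 (mod 29). Note 24·23 = 552 ≡ 1 (mod 29) (as 552 − 1 = 19·29), so 24⁻¹ ≡ 23.
Multiplying by 23: t ≡ 23·17 = 391 ≡ 14 (mod 29).
With t = 14: x = 37 + 82·14 = 1185.
Verify: 1185 = 14·82 + 37 and 1185 = 40·29 + 25. ✓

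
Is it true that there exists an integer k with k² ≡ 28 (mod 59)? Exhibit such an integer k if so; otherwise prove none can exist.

k = 21 works: 21² = 441, and 441 − 28 = 413 = 7·59.

k = 21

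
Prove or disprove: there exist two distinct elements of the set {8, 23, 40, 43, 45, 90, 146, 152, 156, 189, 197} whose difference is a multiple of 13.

Two integers differ by a multiple of 13 exactly when they have the same residue mod 13. The residues are 8↦8, 23↦10, 40↦1, 43↦4, 45↦6, 90↦12, 146↦3, 152↦9, 156↦0, 189↦7, 197↦2.
All 11 residues are distinct, so no two elements differ by a multiple of 13.

No, no such pair exists.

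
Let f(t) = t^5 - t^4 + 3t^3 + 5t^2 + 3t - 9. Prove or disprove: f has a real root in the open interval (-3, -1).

The endpoint values f(-3) = -378 and f(-1) = -12 are both negative. Claim: f(t) < 0 for every t in (-3, -1).
Shift to the endpoint -1: with t = -1 − u (0 < u < 2), one computes f(-1 − u) = -u^5 - 6u^4 - 17u^3 - 20u^2 - 11u - 12.
All 6 nonzero coefficients of this polynomial in u are negative; hence for u > 0 the value is a sum of negative terms (the constant -12 among them).
So f is strictly negative on (-3, -1); no root exists in the interval.

No such root exists.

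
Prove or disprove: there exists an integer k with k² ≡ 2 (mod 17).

k = 6 works: 6² = 36, and 36 − 2 = 34 = 2·17.

k = 6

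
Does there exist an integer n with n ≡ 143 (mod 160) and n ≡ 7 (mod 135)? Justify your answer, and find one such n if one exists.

No such integer exists.

Reduce both congruences modulo 5, which divides 160 and 135: they say n ≡ 143 (mod 5) and n ≡ 7 (mod 5).
These are incompatible: 143 − 7 = 136 is not divisible by 5.
So no integer satisfies both congruences.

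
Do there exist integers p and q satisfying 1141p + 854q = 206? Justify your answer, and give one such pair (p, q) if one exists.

gcd(1141, 854) = 7, so every integer of the form 1141p + 854q is a multiple of 7.
But 206 is not a multiple of 7 (it leaves remainder 3).
So the equation is unsolvable over ℤ.

No such integers exist.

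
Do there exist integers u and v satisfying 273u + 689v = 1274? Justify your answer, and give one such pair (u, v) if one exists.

Since gcd(273, 689) = 13 and 1274 = 13·98, Bézout's identity guarantees a solution.
Dividing through by 13 reduces the equation to 21u + 53v = 98.
Euclidean algorithm: 53 = 2·21 + 11, 21 = 1·11 + 10, 11 = 1·10 + 1, 10 = 10·1 + 0.
Unwinding: 1 = 11 − 1·10 = 11 − (21 − 1·11) = −21 + 2·11 = −21 + 2·(53 − 2·21) = 2·53 − 5·21, i.e. 21·(-5) + 53·2 = 1.
Multiplying through by 98: u = (-5)·98 = -490, v = 2·98 = 196 is a solution.
Shifting by a multiple of (53, −21) keeps it a solution: u = -490 + 10·53 = 40, v = 196 − 10·21 = -14.
Indeed 273·40 + 689·(-14) = 10920 − 9646 = 1274.

u = 40, v = -14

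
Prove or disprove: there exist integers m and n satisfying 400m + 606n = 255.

Any value of 400m + 606n is a multiple of gcd(400, 606) = 2.
But 255 = 2·127 + 1, so 2 ∤ 255.
So the equation is unsolvable over ℤ.

There are no such integers.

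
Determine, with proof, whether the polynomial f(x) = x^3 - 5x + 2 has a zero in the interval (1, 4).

Yes, f has a root in the interval.

f(1) = -2 and f(4) = 46, which have opposite signs.
As a polynomial, f is continuous on every closed interval.
By the Intermediate Value Theorem f must vanish at some point of (1, 4).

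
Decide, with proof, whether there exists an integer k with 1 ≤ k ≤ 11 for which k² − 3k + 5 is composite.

k = 5

At k = 5: 5² − 3·5 + 5 = 15 = 3·5, which is composite.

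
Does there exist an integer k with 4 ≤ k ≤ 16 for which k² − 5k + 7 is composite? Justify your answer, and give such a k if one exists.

k = 7

At k = 7: 7² − 5·7 + 7 = 21 = 3·7, which is composite.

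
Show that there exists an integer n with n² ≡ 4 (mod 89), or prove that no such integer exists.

n = 87

Take n = 87. Then 87² = 7569 = 85·89 + 4, so 87² ≡ 4 (mod 89).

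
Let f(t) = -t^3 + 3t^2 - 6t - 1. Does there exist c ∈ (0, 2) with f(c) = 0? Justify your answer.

f has no root in that interval.

Evaluate at the endpoints: f(0) = -1, f(2) = -9 — same sign (negative).
f'(t) = -3t^2 + 6t - 6 has discriminant 6² − 4·(-3)·(-6) = -36 < 0, so f' has no real roots and is negative for every real t.
So f is strictly decreasing; between 0 and 2 its values lie between f(0) = -1 and f(2) = -9, all negative. Therefore f has no root in (0, 2).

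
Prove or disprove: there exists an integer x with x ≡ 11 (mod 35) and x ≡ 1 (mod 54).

Since 35 and 54 share no common factor, CRT says the pair of congruences has a solution (unique mod 1890).
Any solution of the first congruence is x = 11 + 35t; substituting into the second, 35t ≡ 1 − 11 ≡ 44 (mod 54).
To invert 35 modulo 54: 54 = 1·35 + 19, 35 = 1·19 + 16, 19 = 1·16 + 3, 16 = 5·3 + 1, 3 = 3·1 + 0, and unwinding, 1 = 16 − 5·3 = 16 − 5·(19 − 1·16) = −5·19 + 6·16 = −5·19 + 6·(35 − 1·19) = 6·35 − 11·19 = 6·35 − 11·(54 − 1·35) = −11·54 + 17·35. Thus 35⁻¹ ≡ 17 (mod 54).
Therefore t ≡ 17·44 = 748 ≡ 46 (mod 54).
With t = 46: x = 11 + 35·46 = 1621.
Indeed 1621 ≡ 11 (mod 35) and 1621 ≡ 1 (mod 54).

x = 1621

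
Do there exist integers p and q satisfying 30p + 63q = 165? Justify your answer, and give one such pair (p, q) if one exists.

gcd(30, 63) = 3, and 3 divides 165, so integer solutions exist.
Dividing through by 3 reduces the equation to 10p + 21q = 55.
Run the Euclidean algorithm on 21 and 10: 21 = 2·10 + 1, 10 = 10·1 + 0.
Unwinding: 1 = 21 − 2·10, i.e. 10·(-2) + 21·1 = 1.
Scaling by 55 gives the particular solution (p, q) = (-110, 55).
Shifting by a multiple of (21, −10) keeps it a solution: p = -110 + 6·21 = 16, q = 55 − 6·10 = -5.
Indeed 30·16 + 63·(-5) = 480 − 315 = 165.

p = 16, q = -5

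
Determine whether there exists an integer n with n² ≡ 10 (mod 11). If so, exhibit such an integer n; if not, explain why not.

Squares mod 11 repeat after n = 5 (as (−n)² = n²); for n = 0..5 they are 0, 1, 4, 9, 5, 3.
The set of squares mod 11 is therefore {0, 1, 3, 4, 5, 9}, which does not contain 10.
Hence no integer n has n² ≡ 10 (mod 11).

There is no such integer.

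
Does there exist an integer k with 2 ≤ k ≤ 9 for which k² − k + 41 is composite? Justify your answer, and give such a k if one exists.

The values for k = 2, 3, …, 9 are 43, 47, 53, 61, 71, 83, 97, 113, and each of these is prime.
So no value in the range makes the expression composite.

There is no such integer k in that range.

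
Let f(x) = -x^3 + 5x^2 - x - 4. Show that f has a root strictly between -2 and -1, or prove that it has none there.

The endpoint values f(-2) = 26 and f(-1) = 3 are both positive. Claim: f(x) > 0 for every x in (-2, -1).
Substitute x = -1 − u, where 0 < u < 1 on the interval. Expanding, f(-1 − u) = u^3 + 8u^2 + 14u + 3.
The nonzero coefficients here are all positive, so for u > 0 every term is positive (or zero), and the constant term 3 is strictly positive.
So f is strictly positive on (-2, -1); no root exists in the interval.

No.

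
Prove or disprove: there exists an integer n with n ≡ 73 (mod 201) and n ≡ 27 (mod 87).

gcd(201, 87) = 3. If n ≡ 73 (mod 201) and n ≡ 27 (mod 87), then n ≡ 73 (mod 3) and n ≡ 27 (mod 3).
These are incompatible: 73 − 27 = 46 is not divisible by 3.
Hence the system has no solution.

No such integer exists.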